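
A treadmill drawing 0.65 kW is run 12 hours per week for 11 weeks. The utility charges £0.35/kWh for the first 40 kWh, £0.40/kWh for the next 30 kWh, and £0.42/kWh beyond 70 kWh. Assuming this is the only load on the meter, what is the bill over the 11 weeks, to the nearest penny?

£32.64

Runtime = 12 h/week × 11 weeks = 132 h
Energy = 0.65 kW × 132 h = 85.8 kWh
Tier 1 (0–40 kWh): 40 × £0.35 = £14
Tier 2 (40–70 kWh): 30 × £0.40 = £12
Above 70 kWh: 15.8 × £0.42 = £6.636
Bill = £32.64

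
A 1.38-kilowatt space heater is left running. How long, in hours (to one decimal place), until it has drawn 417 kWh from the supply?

Hours = 417 kWh ÷ 1.38 kW = 302.2 h

302.2 h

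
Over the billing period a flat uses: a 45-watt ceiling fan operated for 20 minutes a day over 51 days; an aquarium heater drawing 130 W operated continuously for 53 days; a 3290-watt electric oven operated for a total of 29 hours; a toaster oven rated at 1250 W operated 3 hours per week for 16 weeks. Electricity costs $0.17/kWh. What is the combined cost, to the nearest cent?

ceiling fan: Runtime = 20 min × 51 = 1020 min = 17 h
ceiling fan: 0.045 kW × 17 h = 0.765 kWh
aquarium heater: Runtime = 24 h × 53 = 1272 h
aquarium heater: 0.13 kW × 1272 h = 165.36 kWh
electric oven: 3.29 kW × 29 h = 95.41 kWh
toaster oven: Runtime = 3 h/week × 16 weeks = 48 h
toaster oven: 1.25 kW × 48 h = 60 kWh
Total energy = 321.535 kWh
Cost = 321.535 × $0.17 = $54.66

$54.66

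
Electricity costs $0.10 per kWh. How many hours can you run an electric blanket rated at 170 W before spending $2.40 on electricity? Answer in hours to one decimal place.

141.2 h

Energy available = $2.40 ÷ $0.10/kWh = 24 kWh
Hours = 24 kWh ÷ 0.17 kW = 141.2 h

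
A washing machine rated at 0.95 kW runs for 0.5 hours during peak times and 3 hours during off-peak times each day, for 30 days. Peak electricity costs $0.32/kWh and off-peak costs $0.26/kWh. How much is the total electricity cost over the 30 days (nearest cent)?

Peak energy = 0.95 kW × 0.5 h × 30 = 14.25 kWh
Off-peak energy = 0.95 kW × 3 h × 30 = 85.5 kWh
Cost = 14.25 × $0.32 + 85.5 × $0.26 = $4.56 + $22.23 = $26.79

$26.79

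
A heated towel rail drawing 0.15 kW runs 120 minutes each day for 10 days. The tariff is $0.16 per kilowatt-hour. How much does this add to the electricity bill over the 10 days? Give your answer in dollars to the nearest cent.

Runtime = 120 min × 10 = 1200 min = 20 h
Energy = 0.15 kW × 20 h = 3 kWh
Cost = 3 kWh × $0.16/kWh = $0.48

$0.48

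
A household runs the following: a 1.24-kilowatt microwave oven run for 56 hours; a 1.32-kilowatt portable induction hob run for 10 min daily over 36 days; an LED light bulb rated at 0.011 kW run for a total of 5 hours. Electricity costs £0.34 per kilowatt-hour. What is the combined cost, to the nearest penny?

microwave oven: 1.24 kW × 56 h = 69.44 kWh
portable induction hob: Runtime = 10 min × 36 = 360 min = 6 h
portable induction hob: 1.32 kW × 6 h = 7.92 kWh
LED light bulb: 0.011 kW × 5 h = 0.055 kWh
Total energy = 77.415 kWh
Cost = 77.415 × £0.34 = £26.32

£26.32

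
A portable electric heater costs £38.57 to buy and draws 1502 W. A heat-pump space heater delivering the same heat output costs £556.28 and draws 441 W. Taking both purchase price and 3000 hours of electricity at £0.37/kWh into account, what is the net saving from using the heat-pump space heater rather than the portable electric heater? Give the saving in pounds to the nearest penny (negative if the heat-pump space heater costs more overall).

£660.00

portable electric heater: £38.57 + (1502/1000) kW × 3000 h × £0.37 = £38.57 + £1667.22 = £1705.79
heat-pump space heater: £556.28 + (441/1000) kW × 3000 h × £0.37 = £556.28 + £489.51 = £1045.79
Saving = £1705.79 − £1045.79 = £660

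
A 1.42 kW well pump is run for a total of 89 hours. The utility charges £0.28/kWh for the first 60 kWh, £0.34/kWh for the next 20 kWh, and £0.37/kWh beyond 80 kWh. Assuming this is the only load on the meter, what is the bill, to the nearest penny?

£40.76

Energy = 1.42 kW × 89 h = 126.38 kWh
Tier 1 (0–60 kWh): 60 × £0.28 = £16.8
Tier 2 (60–80 kWh): 20 × £0.34 = £6.8
Above 80 kWh: 46.38 × £0.37 = £17.1606
Bill = £40.76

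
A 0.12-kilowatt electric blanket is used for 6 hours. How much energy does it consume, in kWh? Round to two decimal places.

0.72 kWh

Energy = 0.12 kW × 6 h = 0.72 kWh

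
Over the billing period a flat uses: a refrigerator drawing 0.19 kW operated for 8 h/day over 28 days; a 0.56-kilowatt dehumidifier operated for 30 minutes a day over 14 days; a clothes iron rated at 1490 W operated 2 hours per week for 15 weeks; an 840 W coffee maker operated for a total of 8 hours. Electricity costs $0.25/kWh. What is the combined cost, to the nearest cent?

refrigerator: Runtime = 8 h/day × 28 days = 224 h
refrigerator: 0.19 kW × 224 h = 42.56 kWh
dehumidifier: Runtime = 30 min × 14 = 420 min = 7 h
dehumidifier: 0.56 kW × 7 h = 3.92 kWh
clothes iron: Runtime = 2 h/week × 15 weeks = 30 h
clothes iron: 1.49 kW × 30 h = 44.7 kWh
coffee maker: 0.84 kW × 8 h = 6.72 kWh
Total energy = 97.9 kWh
Cost = 97.9 × $0.25 = $24.48

$24.48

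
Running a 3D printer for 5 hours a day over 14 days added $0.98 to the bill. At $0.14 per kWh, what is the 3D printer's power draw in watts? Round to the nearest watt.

Energy = $0.98 ÷ $0.14/kWh = 7 kWh
Runtime = 5 h/day × 14 days = 70 h
Power = 7 kWh ÷ 70 h = 0.1 kW = 100 W

100 W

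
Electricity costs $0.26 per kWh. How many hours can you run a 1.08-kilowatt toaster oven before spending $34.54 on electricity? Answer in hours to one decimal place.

Energy available = $34.54 ÷ $0.26/kWh = 132.8462 kWh
Hours = 132.8462 kWh ÷ 1.08 kW = 123.0 h

123.0 h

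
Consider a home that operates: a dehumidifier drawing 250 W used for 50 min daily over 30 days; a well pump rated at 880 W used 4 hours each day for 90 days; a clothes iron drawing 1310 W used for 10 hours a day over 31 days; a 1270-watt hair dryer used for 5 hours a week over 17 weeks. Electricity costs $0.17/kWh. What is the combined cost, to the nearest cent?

$142.31

dehumidifier: Runtime = 50 min × 30 = 1500 min = 25 h
dehumidifier: 0.25 kW × 25 h = 6.25 kWh
well pump: Runtime = 4 h/day × 90 days = 360 h
well pump: 0.88 kW × 360 h = 316.8 kWh
clothes iron: Runtime = 10 h/day × 31 days = 310 h
clothes iron: 1.31 kW × 310 h = 406.1 kWh
hair dryer: Runtime = 5 h/week × 17 weeks = 85 h
hair dryer: 1.27 kW × 85 h = 107.95 kWh
Total energy = 837.1 kWh
Cost = 837.1 × $0.17 = $142.31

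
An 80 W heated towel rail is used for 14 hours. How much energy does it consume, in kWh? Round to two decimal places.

Energy = 0.08 kW × 14 h = 1.12 kWh

1.12 kWh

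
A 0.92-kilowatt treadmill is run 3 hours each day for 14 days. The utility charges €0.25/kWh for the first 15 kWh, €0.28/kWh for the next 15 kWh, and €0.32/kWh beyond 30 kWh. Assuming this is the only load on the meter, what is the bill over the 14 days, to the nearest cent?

Runtime = 3 h/day × 14 days = 42 h
Energy = 0.92 kW × 42 h = 38.64 kWh
Tier 1 (0–15 kWh): 15 × €0.25 = €3.75
Tier 2 (15–30 kWh): 15 × €0.28 = €4.2
Above 30 kWh: 8.64 × €0.32 = €2.7648
Bill = €10.71

€10.71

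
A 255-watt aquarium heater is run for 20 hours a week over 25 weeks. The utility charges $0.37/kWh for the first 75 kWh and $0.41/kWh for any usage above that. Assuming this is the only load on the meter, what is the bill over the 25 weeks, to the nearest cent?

Runtime = 20 h/week × 25 weeks = 500 h
Energy = 0.255 kW × 500 h = 127.5 kWh
Tier 1 (0–75 kWh): 75 × $0.37 = $27.75
Above 75 kWh: 52.5 × $0.41 = $21.525
Bill = $49.28

$49.28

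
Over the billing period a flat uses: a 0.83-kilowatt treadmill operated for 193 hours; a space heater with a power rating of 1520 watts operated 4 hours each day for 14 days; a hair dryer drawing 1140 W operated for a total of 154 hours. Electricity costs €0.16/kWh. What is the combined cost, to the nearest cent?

treadmill: 0.83 kW × 193 h = 160.19 kWh
space heater: Runtime = 4 h/day × 14 days = 56 h
space heater: 1.52 kW × 56 h = 85.12 kWh
hair dryer: 1.14 kW × 154 h = 175.56 kWh
Total energy = 420.87 kWh
Cost = 420.87 × €0.16 = €67.34

€67.34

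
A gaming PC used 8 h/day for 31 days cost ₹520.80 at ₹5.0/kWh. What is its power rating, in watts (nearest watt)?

420 W

Energy = ₹520.80 ÷ ₹5.0/kWh = 104.16 kWh
Runtime = 8 h/day × 31 days = 248 h
Power = 104.16 kWh ÷ 248 h = 0.42 kW = 420 W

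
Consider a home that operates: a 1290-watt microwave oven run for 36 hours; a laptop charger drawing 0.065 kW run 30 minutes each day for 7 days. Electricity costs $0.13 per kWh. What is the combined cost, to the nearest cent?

$6.07

microwave oven: 1.29 kW × 36 h = 46.44 kWh
laptop charger: Runtime = 30 min × 7 = 210 min = 3.5 h
laptop charger: 0.065 kW × 3.5 h = 0.2275 kWh
Total energy = 46.6675 kWh
Cost = 46.6675 × $0.13 = $6.07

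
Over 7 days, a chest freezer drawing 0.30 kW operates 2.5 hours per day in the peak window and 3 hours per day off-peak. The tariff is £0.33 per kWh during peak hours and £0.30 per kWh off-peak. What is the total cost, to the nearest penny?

£3.62

Peak energy = 0.3 kW × 2.5 h × 7 = 5.25 kWh
Off-peak energy = 0.3 kW × 3 h × 7 = 6.3 kWh
Cost = 5.25 × £0.33 + 6.3 × £0.30 = £1.7325 + £1.89 = £3.62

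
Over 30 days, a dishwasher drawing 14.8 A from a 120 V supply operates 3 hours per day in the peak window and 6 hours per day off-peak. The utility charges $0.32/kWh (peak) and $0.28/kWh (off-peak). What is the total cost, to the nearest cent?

$140.66

Power = 14.8 A × 120 V = 1776 W = 1.776 kW
Peak energy = 1.776 kW × 3 h × 30 = 159.84 kWh
Off-peak energy = 1.776 kW × 6 h × 30 = 319.68 kWh
Cost = 159.84 × $0.32 + 319.68 × $0.28 = $51.1488 + $89.5104 = $140.66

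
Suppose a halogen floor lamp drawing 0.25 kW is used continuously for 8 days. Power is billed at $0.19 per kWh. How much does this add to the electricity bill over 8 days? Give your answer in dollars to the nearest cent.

Runtime = 24 h × 8 = 192 h
Energy = 0.25 kW × 192 h = 48 kWh
Cost = 48 kWh × $0.19/kWh = $9.12

$9.12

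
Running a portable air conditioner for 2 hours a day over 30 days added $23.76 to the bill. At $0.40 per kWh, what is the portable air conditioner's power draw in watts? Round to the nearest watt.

990 W

Energy = $23.76 ÷ $0.40/kWh = 59.4 kWh
Runtime = 2 h/day × 30 days = 60 h
Power = 59.4 kWh ÷ 60 h = 0.99 kW = 990 W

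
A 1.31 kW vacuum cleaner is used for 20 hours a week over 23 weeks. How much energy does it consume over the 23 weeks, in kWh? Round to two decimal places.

602.60 kWh

Runtime = 20 h/week × 23 weeks = 460 h
Energy = 1.31 kW × 460 h = 602.6 kWh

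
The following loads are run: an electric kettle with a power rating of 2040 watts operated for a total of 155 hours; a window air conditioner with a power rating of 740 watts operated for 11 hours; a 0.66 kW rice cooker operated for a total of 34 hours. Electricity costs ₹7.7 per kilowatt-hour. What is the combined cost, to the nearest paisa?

electric kettle: 2.04 kW × 155 h = 316.2 kWh
window air conditioner: 0.74 kW × 11 h = 8.14 kWh
rice cooker: 0.66 kW × 34 h = 22.44 kWh
Total energy = 346.78 kWh
Cost = 346.78 × ₹7.7 = ₹2670.21

₹2670.21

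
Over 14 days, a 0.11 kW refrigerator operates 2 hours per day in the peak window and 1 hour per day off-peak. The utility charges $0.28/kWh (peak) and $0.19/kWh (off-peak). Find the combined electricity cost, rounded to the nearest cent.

$1.16

Peak energy = 0.11 kW × 2 h × 14 = 3.08 kWh
Off-peak energy = 0.11 kW × 1 h × 14 = 1.54 kWh
Cost = 3.08 × $0.28 + 1.54 × $0.19 = $0.8624 + $0.2926 = $1.16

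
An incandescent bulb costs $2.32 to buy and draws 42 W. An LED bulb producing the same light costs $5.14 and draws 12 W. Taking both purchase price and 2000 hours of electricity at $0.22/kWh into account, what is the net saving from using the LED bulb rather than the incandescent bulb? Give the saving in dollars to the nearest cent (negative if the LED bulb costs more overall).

incandescent bulb: $2.32 + (42/1000) kW × 2000 h × $0.22 = $2.32 + $18.48 = $20.8
LED bulb: $5.14 + (12/1000) kW × 2000 h × $0.22 = $5.14 + $5.28 = $10.42
Saving = $20.8 − $10.42 = $10.38

$10.38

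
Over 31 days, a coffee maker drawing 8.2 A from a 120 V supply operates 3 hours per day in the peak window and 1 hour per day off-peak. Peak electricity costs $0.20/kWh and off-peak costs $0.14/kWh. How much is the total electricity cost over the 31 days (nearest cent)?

$22.57

Power = 8.2 A × 120 V = 984 W = 0.984 kW
Peak energy = 0.984 kW × 3 h × 31 = 91.512 kWh
Off-peak energy = 0.984 kW × 1 h × 31 = 30.504 kWh
Cost = 91.512 × $0.20 + 30.504 × $0.14 = $18.3024 + $4.27056 = $22.57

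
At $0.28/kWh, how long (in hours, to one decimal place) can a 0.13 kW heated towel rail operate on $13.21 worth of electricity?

Energy available = $13.21 ÷ $0.28/kWh = 47.1786 kWh
Hours = 47.1786 kWh ÷ 0.13 kW = 362.9 h

362.9 h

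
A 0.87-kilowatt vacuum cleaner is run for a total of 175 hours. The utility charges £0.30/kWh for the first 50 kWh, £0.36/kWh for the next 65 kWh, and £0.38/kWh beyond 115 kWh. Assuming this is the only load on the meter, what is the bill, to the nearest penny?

£52.56

Energy = 0.87 kW × 175 h = 152.25 kWh
Tier 1 (0–50 kWh): 50 × £0.30 = £15
Tier 2 (50–115 kWh): 65 × £0.36 = £23.4
Above 115 kWh: 37.25 × £0.38 = £14.155
Bill = £52.56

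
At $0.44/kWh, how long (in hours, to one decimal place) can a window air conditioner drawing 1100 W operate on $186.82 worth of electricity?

386.0 h

Energy available = $186.82 ÷ $0.44/kWh = 424.5909 kWh
Hours = 424.5909 kWh ÷ 1.1 kW = 386.0 h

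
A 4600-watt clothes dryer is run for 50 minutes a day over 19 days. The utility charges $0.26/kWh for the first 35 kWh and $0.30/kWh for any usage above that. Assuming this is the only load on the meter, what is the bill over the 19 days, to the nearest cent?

$20.45

Runtime = 50 min × 19 = 950 min = 15.833333… h
Energy = 4.6 kW × 15.833333… h = 72.833333… kWh
Tier 1 (0–35 kWh): 35 × $0.26 = $9.1
Above 35 kWh: 37.833333… × $0.30 = $11.35
Bill = $20.45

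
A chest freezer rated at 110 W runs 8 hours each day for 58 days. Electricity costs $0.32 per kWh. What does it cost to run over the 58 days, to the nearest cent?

$16.33

Runtime = 8 h/day × 58 days = 464 h
Energy = 0.11 kW × 464 h = 51.04 kWh
Cost = 51.04 kWh × $0.32/kWh = $16.33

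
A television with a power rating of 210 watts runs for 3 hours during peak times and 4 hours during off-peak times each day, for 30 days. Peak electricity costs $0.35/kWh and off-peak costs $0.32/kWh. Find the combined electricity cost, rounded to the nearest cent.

Peak energy = 0.21 kW × 3 h × 30 = 18.9 kWh
Off-peak energy = 0.21 kW × 4 h × 30 = 25.2 kWh
Cost = 18.9 × $0.35 + 25.2 × $0.32 = $6.615 + $8.064 = $14.68

$14.68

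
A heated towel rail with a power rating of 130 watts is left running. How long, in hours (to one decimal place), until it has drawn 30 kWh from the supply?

Hours = 30 kWh ÷ 0.13 kW = 230.8 h

230.8 h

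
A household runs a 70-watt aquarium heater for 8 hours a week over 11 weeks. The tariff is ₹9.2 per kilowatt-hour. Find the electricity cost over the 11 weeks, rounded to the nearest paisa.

Runtime = 8 h/week × 11 weeks = 88 h
Energy = 0.07 kW × 88 h = 6.16 kWh
Cost = 6.16 kWh × ₹9.2/kWh = ₹56.67

₹56.67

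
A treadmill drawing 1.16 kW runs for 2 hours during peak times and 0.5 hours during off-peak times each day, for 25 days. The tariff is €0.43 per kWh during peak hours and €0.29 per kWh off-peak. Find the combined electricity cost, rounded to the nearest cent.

Peak energy = 1.16 kW × 2 h × 25 = 58 kWh
Off-peak energy = 1.16 kW × 0.5 h × 25 = 14.5 kWh
Cost = 58 × €0.43 + 14.5 × €0.29 = €24.94 + €4.205 = €29.15

€29.15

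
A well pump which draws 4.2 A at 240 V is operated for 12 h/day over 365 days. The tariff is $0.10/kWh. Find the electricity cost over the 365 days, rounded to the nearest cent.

$441.50

Power = 4.2 A × 240 V = 1008 W = 1.008 kW
Runtime = 12 h/day × 365 days = 4380 h
Energy = 1.008 kW × 4380 h = 4415.04 kWh
Cost = 4415.04 kWh × $0.10/kWh = $441.50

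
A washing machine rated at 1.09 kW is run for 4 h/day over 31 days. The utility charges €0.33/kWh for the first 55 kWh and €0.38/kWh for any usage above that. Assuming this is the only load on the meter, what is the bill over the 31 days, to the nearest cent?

€48.61

Runtime = 4 h/day × 31 days = 124 h
Energy = 1.09 kW × 124 h = 135.16 kWh
Tier 1 (0–55 kWh): 55 × €0.33 = €18.15
Above 55 kWh: 80.16 × €0.38 = €30.4608
Bill = €48.61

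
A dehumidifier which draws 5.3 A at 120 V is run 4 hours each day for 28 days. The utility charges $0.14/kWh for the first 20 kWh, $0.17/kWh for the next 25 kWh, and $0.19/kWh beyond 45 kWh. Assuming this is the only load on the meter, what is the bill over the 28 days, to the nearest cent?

$12.03

Power = 5.3 A × 120 V = 636 W = 0.636 kW
Runtime = 4 h/day × 28 days = 112 h
Energy = 0.636 kW × 112 h = 71.232 kWh
Tier 1 (0–20 kWh): 20 × $0.14 = $2.8
Tier 2 (20–45 kWh): 25 × $0.17 = $4.25
Above 45 kWh: 26.232 × $0.19 = $4.98408
Bill = $12.03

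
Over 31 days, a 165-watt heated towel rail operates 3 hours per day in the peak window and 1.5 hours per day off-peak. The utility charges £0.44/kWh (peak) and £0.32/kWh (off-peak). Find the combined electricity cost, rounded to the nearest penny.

Peak energy = 0.165 kW × 3 h × 31 = 15.345 kWh
Off-peak energy = 0.165 kW × 1.5 h × 31 = 7.6725 kWh
Cost = 15.345 × £0.44 + 7.6725 × £0.32 = £6.7518 + £2.4552 = £9.21

£9.21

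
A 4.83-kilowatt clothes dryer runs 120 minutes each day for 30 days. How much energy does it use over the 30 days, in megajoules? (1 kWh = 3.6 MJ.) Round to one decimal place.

1043.3 MJ

Runtime = 120 min × 30 = 3600 min = 60 h
Energy = 4.83 kW × 60 h = 289.8 kWh
= 289.8 × 3.6 MJ = 1043.3 MJ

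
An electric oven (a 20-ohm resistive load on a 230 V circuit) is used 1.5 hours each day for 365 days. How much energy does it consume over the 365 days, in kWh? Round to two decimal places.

Power = V²/R = 230²/20 = 2645 W = 2.645 kW
Runtime = 1.5 h/day × 365 days = 547.5 h
Energy = 2.645 kW × 547.5 h = 1448.1375 kWh ≈ 1448.14 kWh

1448.14 kWh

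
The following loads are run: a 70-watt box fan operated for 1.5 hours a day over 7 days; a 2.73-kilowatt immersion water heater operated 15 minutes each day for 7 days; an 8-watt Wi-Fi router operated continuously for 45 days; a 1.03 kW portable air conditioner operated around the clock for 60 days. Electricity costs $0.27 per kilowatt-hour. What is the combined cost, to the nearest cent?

$404.29

box fan: Runtime = 1.5 h/day × 7 days = 10.5 h
box fan: 0.07 kW × 10.5 h = 0.735 kWh
immersion water heater: Runtime = 15 min × 7 = 105 min = 1.75 h
immersion water heater: 2.73 kW × 1.75 h = 4.7775 kWh
Wi-Fi router: Runtime = 24 h × 45 = 1080 h
Wi-Fi router: 0.008 kW × 1080 h = 8.64 kWh
portable air conditioner: Runtime = 24 h × 60 = 1440 h
portable air conditioner: 1.03 kW × 1440 h = 1483.2 kWh
Total energy = 1497.3525 kWh
Cost = 1497.3525 × $0.27 = $404.29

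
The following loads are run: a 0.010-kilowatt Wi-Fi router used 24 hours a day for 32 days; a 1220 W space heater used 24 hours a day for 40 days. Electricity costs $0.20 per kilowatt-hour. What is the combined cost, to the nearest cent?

Wi-Fi router: Runtime = 24 h × 32 = 768 h
Wi-Fi router: 0.01 kW × 768 h = 7.68 kWh
space heater: Runtime = 24 h × 40 = 960 h
space heater: 1.22 kW × 960 h = 1171.2 kWh
Total energy = 1178.88 kWh
Cost = 1178.88 × $0.20 = $235.78

$235.78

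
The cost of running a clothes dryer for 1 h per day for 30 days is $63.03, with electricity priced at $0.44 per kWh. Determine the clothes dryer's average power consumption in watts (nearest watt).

Energy = $63.03 ÷ $0.44/kWh = 143.25 kWh
Runtime = 1 h/day × 30 days = 30 h
Power = 143.25 kWh ÷ 30 h = 4.775 kW = 4775 W

4775 W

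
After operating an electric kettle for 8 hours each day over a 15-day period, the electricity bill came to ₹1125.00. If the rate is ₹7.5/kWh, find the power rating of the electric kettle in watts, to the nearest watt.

1250 W

Energy = ₹1125.00 ÷ ₹7.5/kWh = 150 kWh
Runtime = 8 h/day × 15 days = 120 h
Power = 150 kWh ÷ 120 h = 1.25 kW = 1250 W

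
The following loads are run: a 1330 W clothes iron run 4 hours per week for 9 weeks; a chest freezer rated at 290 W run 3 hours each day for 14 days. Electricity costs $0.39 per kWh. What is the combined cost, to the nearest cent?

clothes iron: Runtime = 4 h/week × 9 weeks = 36 h
clothes iron: 1.33 kW × 36 h = 47.88 kWh
chest freezer: Runtime = 3 h/day × 14 days = 42 h
chest freezer: 0.29 kW × 42 h = 12.18 kWh
Total energy = 60.06 kWh
Cost = 60.06 × $0.39 = $23.42

$23.42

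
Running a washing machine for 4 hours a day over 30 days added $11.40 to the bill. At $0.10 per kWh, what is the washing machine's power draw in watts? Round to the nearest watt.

950 W

Energy = $11.40 ÷ $0.10/kWh = 114 kWh
Runtime = 4 h/day × 30 days = 120 h
Power = 114 kWh ÷ 120 h = 0.95 kW = 950 W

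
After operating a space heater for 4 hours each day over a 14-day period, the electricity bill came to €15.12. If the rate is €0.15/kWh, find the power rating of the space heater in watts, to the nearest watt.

Energy = €15.12 ÷ €0.15/kWh = 100.8 kWh
Runtime = 4 h/day × 14 days = 56 h
Power = 100.8 kWh ÷ 56 h = 1.8 kW = 1800 W

1800 W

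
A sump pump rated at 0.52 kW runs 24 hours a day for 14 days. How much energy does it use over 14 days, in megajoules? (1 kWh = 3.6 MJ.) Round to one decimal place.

629.0 MJ

Runtime = 24 h × 14 = 336 h
Energy = 0.52 kW × 336 h = 174.72 kWh
= 174.72 × 3.6 MJ = 629.0 MJ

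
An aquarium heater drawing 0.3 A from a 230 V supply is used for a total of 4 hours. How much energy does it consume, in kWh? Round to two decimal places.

Power = 0.3 A × 230 V = 69 W = 0.069 kW
Energy = 0.069 kW × 4 h = 0.276 kWh ≈ 0.28 kWh

0.28 kWh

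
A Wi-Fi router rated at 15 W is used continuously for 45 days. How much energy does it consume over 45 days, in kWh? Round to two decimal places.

Runtime = 24 h × 45 = 1080 h
Energy = 0.015 kW × 1080 h = 16.2 kWh

16.20 kWh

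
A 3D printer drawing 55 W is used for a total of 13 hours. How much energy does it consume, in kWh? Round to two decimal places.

0.72 kWh

Energy = 0.055 kW × 13 h = 0.715 kWh ≈ 0.72 kWh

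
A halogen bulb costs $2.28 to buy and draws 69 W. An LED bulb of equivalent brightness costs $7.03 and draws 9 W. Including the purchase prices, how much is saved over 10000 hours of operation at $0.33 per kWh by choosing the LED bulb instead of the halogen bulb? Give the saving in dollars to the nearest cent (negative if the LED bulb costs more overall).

halogen bulb: $2.28 + (69/1000) kW × 10000 h × $0.33 = $2.28 + $227.7 = $229.98
LED bulb: $7.03 + (9/1000) kW × 10000 h × $0.33 = $7.03 + $29.7 = $36.73
Saving = $229.98 − $36.73 = $193.25

$193.25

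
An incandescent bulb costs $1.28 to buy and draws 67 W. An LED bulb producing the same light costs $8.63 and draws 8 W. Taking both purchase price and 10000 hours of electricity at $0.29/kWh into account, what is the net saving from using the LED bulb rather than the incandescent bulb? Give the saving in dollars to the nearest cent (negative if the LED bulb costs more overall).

$163.75

incandescent bulb: $1.28 + (67/1000) kW × 10000 h × $0.29 = $1.28 + $194.3 = $195.58
LED bulb: $8.63 + (8/1000) kW × 10000 h × $0.29 = $8.63 + $23.2 = $31.83
Saving = $195.58 − $31.83 = $163.75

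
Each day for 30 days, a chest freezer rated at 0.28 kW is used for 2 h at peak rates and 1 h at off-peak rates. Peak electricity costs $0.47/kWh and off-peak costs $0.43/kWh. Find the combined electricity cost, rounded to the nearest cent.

Peak energy = 0.28 kW × 2 h × 30 = 16.8 kWh
Off-peak energy = 0.28 kW × 1 h × 30 = 8.4 kWh
Cost = 16.8 × $0.47 + 8.4 × $0.43 = $7.896 + $3.612 = $11.51

$11.51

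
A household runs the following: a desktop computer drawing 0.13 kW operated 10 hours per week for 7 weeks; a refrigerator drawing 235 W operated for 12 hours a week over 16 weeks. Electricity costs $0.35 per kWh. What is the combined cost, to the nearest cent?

$18.98

desktop computer: Runtime = 10 h/week × 7 weeks = 70 h
desktop computer: 0.13 kW × 70 h = 9.1 kWh
refrigerator: Runtime = 12 h/week × 16 weeks = 192 h
refrigerator: 0.235 kW × 192 h = 45.12 kWh
Total energy = 54.22 kWh
Cost = 54.22 × $0.35 = $18.98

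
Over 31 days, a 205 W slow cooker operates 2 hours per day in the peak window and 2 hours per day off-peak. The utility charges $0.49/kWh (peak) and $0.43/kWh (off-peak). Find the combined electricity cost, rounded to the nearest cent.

$11.69

Peak energy = 0.205 kW × 2 h × 31 = 12.71 kWh
Off-peak energy = 0.205 kW × 2 h × 31 = 12.71 kWh
Cost = 12.71 × $0.49 + 12.71 × $0.43 = $6.2279 + $5.4653 = $11.69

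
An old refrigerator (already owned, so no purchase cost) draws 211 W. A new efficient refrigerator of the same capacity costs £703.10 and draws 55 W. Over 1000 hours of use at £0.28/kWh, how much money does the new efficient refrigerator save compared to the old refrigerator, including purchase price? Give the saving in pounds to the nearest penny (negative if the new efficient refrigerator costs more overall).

old refrigerator: £0.00 + (211/1000) kW × 1000 h × £0.28 = £0.00 + £59.08 = £59.08
new efficient refrigerator: £703.10 + (55/1000) kW × 1000 h × £0.28 = £703.10 + £15.4 = £718.5
Saving = £59.08 − £718.5 = −£659.42

-£659.42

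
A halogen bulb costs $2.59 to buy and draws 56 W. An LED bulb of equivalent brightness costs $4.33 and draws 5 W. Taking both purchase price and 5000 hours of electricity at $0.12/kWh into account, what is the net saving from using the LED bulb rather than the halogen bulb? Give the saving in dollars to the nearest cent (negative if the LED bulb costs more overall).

halogen bulb: $2.59 + (56/1000) kW × 5000 h × $0.12 = $2.59 + $33.6 = $36.19
LED bulb: $4.33 + (5/1000) kW × 5000 h × $0.12 = $4.33 + $3 = $7.33
Saving = $36.19 − $7.33 = $28.86

$28.86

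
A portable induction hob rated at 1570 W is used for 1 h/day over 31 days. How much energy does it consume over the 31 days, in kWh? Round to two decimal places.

48.67 kWh

Runtime = 1 h/day × 31 days = 31 h
Energy = 1.57 kW × 31 h = 48.67 kWh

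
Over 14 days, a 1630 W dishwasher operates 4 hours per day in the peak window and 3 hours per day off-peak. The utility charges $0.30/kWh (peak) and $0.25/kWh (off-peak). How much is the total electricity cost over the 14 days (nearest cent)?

$44.50

Peak energy = 1.63 kW × 4 h × 14 = 91.28 kWh
Off-peak energy = 1.63 kW × 3 h × 14 = 68.46 kWh
Cost = 91.28 × $0.30 + 68.46 × $0.25 = $27.384 + $17.115 = $44.50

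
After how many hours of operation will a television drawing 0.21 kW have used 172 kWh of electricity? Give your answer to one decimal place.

819.0 h

Hours = 172 kWh ÷ 0.21 kW = 819.0 h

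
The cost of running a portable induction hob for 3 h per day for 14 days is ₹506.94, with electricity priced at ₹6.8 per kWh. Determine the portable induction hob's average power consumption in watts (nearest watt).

Energy = ₹506.94 ÷ ₹6.8/kWh = 74.55 kWh
Runtime = 3 h/day × 14 days = 42 h
Power = 74.55 kWh ÷ 42 h = 1.775 kW = 1775 W

1775 W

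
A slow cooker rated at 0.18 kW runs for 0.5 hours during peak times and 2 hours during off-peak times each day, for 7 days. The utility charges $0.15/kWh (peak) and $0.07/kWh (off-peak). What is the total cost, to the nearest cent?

Peak energy = 0.18 kW × 0.5 h × 7 = 0.63 kWh
Off-peak energy = 0.18 kW × 2 h × 7 = 2.52 kWh
Cost = 0.63 × $0.15 + 2.52 × $0.07 = $0.0945 + $0.1764 = $0.27

$0.27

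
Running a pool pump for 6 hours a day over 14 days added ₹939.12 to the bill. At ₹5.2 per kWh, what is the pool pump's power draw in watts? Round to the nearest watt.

Energy = ₹939.12 ÷ ₹5.2/kWh = 180.6 kWh
Runtime = 6 h/day × 14 days = 84 h
Power = 180.6 kWh ÷ 84 h = 2.15 kW = 2150 W

2150 W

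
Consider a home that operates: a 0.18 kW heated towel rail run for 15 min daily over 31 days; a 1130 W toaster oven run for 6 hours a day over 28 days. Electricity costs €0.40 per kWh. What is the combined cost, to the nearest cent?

heated towel rail: Runtime = 15 min × 31 = 465 min = 7.75 h
heated towel rail: 0.18 kW × 7.75 h = 1.395 kWh
toaster oven: Runtime = 6 h/day × 28 days = 168 h
toaster oven: 1.13 kW × 168 h = 189.84 kWh
Total energy = 191.235 kWh
Cost = 191.235 × €0.40 = €76.49

€76.49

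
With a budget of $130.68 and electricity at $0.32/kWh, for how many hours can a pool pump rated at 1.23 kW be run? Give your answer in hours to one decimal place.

332.0 h

Energy available = $130.68 ÷ $0.32/kWh = 408.375 kWh
Hours = 408.375 kWh ÷ 1.23 kW = 332.0 h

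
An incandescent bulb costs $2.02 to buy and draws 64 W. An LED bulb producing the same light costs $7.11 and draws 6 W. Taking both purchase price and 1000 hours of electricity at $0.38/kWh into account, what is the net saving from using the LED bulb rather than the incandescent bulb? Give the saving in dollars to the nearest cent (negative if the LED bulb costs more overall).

$16.95

incandescent bulb: $2.02 + (64/1000) kW × 1000 h × $0.38 = $2.02 + $24.32 = $26.34
LED bulb: $7.11 + (6/1000) kW × 1000 h × $0.38 = $7.11 + $2.28 = $9.39
Saving = $26.34 − $9.39 = $16.95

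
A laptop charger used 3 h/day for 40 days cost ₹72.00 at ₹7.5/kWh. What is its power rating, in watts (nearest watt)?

80 W

Energy = ₹72.00 ÷ ₹7.5/kWh = 9.6 kWh
Runtime = 3 h/day × 40 days = 120 h
Power = 9.6 kWh ÷ 120 h = 0.08 kW = 80 W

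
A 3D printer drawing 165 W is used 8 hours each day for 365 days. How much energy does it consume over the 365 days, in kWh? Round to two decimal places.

481.80 kWh

Runtime = 8 h/day × 365 days = 2920 h
Energy = 0.165 kW × 2920 h = 481.8 kWh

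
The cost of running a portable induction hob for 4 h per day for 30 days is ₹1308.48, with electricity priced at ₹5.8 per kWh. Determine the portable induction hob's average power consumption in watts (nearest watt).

1880 W

Energy = ₹1308.48 ÷ ₹5.8/kWh = 225.6 kWh
Runtime = 4 h/day × 30 days = 120 h
Power = 225.6 kWh ÷ 120 h = 1.88 kW = 1880 W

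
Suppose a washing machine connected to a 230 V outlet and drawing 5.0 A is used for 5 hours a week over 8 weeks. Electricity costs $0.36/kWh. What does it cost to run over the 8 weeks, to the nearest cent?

Power = 5.0 A × 230 V = 1150 W = 1.15 kW
Runtime = 5 h/week × 8 weeks = 40 h
Energy = 1.15 kW × 40 h = 46 kWh
Cost = 46 kWh × $0.36/kWh = $16.56

$16.56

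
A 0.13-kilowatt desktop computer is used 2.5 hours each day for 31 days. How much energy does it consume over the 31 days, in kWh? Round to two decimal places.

Runtime = 2.5 h/day × 31 days = 77.5 h
Energy = 0.13 kW × 77.5 h = 10.075 kWh ≈ 10.08 kWh

10.08 kWh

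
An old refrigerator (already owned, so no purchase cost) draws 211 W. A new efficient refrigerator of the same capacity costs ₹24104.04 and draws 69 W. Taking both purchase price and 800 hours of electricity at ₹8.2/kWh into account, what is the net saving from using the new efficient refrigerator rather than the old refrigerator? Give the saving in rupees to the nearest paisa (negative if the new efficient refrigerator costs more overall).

-₹23172.52

old refrigerator: ₹0.00 + (211/1000) kW × 800 h × ₹8.2 = ₹0.00 + ₹1384.16 = ₹1384.16
new efficient refrigerator: ₹24104.04 + (69/1000) kW × 800 h × ₹8.2 = ₹24104.04 + ₹452.64 = ₹24556.68
Saving = ₹1384.16 − ₹24556.68 = −₹23172.52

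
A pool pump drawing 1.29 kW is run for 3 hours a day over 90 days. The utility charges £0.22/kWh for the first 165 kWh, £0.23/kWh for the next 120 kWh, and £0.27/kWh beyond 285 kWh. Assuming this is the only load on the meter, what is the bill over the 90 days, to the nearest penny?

Runtime = 3 h/day × 90 days = 270 h
Energy = 1.29 kW × 270 h = 348.3 kWh
Tier 1 (0–165 kWh): 165 × £0.22 = £36.3
Tier 2 (165–285 kWh): 120 × £0.23 = £27.6
Above 285 kWh: 63.3 × £0.27 = £17.091
Bill = £80.99

£80.99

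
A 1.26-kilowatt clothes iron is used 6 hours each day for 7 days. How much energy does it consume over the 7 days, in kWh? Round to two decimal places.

52.92 kWh

Runtime = 6 h/day × 7 days = 42 h
Energy = 1.26 kW × 42 h = 52.92 kWh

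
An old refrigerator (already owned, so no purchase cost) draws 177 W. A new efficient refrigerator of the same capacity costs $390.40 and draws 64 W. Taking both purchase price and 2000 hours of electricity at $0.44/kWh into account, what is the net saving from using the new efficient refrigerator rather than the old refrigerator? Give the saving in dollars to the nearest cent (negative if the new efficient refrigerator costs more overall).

old refrigerator: $0.00 + (177/1000) kW × 2000 h × $0.44 = $0.00 + $155.76 = $155.76
new efficient refrigerator: $390.40 + (64/1000) kW × 2000 h × $0.44 = $390.40 + $56.32 = $446.72
Saving = $155.76 − $446.72 = −$290.96

-$290.96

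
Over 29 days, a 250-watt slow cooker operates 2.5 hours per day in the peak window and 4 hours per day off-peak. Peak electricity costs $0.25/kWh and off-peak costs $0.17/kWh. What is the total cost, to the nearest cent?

Peak energy = 0.25 kW × 2.5 h × 29 = 18.125 kWh
Off-peak energy = 0.25 kW × 4 h × 29 = 29 kWh
Cost = 18.125 × $0.25 + 29 × $0.17 = $4.53125 + $4.93 = $9.46

$9.46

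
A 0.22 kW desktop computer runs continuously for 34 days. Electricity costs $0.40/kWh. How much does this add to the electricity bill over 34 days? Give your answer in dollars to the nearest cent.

Runtime = 24 h × 34 = 816 h
Energy = 0.22 kW × 816 h = 179.52 kWh
Cost = 179.52 kWh × $0.40/kWh = $71.81

$71.81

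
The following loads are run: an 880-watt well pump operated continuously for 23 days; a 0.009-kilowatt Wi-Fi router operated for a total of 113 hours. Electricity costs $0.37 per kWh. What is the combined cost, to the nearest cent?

$180.11

well pump: Runtime = 24 h × 23 = 552 h
well pump: 0.88 kW × 552 h = 485.76 kWh
Wi-Fi router: 0.009 kW × 113 h = 1.017 kWh
Total energy = 486.777 kWh
Cost = 486.777 × $0.37 = $180.11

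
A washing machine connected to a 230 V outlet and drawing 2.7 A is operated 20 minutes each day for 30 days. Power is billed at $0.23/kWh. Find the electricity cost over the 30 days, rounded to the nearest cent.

Power = 2.7 A × 230 V = 621 W = 0.621 kW
Runtime = 20 min × 30 = 600 min = 10 h
Energy = 0.621 kW × 10 h = 6.21 kWh
Cost = 6.21 kWh × $0.23/kWh = $1.43

$1.43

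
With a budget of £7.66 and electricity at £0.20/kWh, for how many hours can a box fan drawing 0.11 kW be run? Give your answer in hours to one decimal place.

Energy available = £7.66 ÷ £0.20/kWh = 38.3 kWh
Hours = 38.3 kWh ÷ 0.11 kW = 348.2 h

348.2 h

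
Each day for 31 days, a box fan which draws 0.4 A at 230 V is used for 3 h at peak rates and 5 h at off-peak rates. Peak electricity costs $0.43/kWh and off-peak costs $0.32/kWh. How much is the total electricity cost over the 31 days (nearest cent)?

Power = 0.4 A × 230 V = 92 W = 0.092 kW
Peak energy = 0.092 kW × 3 h × 31 = 8.556 kWh
Off-peak energy = 0.092 kW × 5 h × 31 = 14.26 kWh
Cost = 8.556 × $0.43 + 14.26 × $0.32 = $3.67908 + $4.5632 = $8.24

$8.24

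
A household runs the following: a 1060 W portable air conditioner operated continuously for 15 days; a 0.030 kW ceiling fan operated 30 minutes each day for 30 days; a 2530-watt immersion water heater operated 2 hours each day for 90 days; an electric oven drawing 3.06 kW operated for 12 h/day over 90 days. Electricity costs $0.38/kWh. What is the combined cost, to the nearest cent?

$1574.06

portable air conditioner: Runtime = 24 h × 15 = 360 h
portable air conditioner: 1.06 kW × 360 h = 381.6 kWh
ceiling fan: Runtime = 30 min × 30 = 900 min = 15 h
ceiling fan: 0.03 kW × 15 h = 0.45 kWh
immersion water heater: Runtime = 2 h/day × 90 days = 180 h
immersion water heater: 2.53 kW × 180 h = 455.4 kWh
electric oven: Runtime = 12 h/day × 90 days = 1080 h
electric oven: 3.06 kW × 1080 h = 3304.8 kWh
Total energy = 4142.25 kWh
Cost = 4142.25 × $0.38 = $1574.06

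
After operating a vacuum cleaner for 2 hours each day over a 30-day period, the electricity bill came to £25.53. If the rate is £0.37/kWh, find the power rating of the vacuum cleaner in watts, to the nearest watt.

1150 W

Energy = £25.53 ÷ £0.37/kWh = 69 kWh
Runtime = 2 h/day × 30 days = 60 h
Power = 69 kWh ÷ 60 h = 1.15 kW = 1150 W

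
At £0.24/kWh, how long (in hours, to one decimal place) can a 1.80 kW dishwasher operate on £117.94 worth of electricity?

Energy available = £117.94 ÷ £0.24/kWh = 491.4167 kWh
Hours = 491.4167 kWh ÷ 1.8 kW = 273.0 h

273.0 h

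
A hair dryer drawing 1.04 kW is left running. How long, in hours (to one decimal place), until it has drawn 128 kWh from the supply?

Hours = 128 kWh ÷ 1.04 kW = 123.1 h

123.1 h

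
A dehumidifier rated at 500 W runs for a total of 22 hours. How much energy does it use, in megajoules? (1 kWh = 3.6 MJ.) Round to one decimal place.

39.6 MJ

Energy = 0.5 kW × 22 h = 11 kWh
= 11 × 3.6 MJ = 39.6 MJ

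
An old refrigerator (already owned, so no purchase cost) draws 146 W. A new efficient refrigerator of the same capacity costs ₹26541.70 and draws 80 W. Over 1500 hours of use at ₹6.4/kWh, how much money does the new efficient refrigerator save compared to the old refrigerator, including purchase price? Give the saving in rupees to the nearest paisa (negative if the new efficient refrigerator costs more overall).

-₹25908.10

old refrigerator: ₹0.00 + (146/1000) kW × 1500 h × ₹6.4 = ₹0.00 + ₹1401.6 = ₹1401.6
new efficient refrigerator: ₹26541.70 + (80/1000) kW × 1500 h × ₹6.4 = ₹26541.70 + ₹768 = ₹27309.7
Saving = ₹1401.6 − ₹27309.7 = −₹25908.1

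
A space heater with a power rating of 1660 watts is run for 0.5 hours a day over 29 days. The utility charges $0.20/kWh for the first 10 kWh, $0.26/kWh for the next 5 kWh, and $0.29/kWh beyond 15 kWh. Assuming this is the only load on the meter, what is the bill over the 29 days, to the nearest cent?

$5.93

Runtime = 0.5 h/day × 29 days = 14.5 h
Energy = 1.66 kW × 14.5 h = 24.07 kWh
Tier 1 (0–10 kWh): 10 × $0.20 = $2
Tier 2 (10–15 kWh): 5 × $0.26 = $1.3
Above 15 kWh: 9.07 × $0.29 = $2.6303
Bill = $5.93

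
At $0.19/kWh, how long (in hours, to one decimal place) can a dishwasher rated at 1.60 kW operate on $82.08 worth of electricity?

270.0 h

Energy available = $82.08 ÷ $0.19/kWh = 432 kWh
Hours = 432 kWh ÷ 1.6 kW = 270.0 h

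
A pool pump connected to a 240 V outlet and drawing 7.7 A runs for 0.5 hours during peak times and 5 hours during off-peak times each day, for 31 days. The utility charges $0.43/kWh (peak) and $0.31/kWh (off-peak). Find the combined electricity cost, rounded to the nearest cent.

$101.11

Power = 7.7 A × 240 V = 1848 W = 1.848 kW
Peak energy = 1.848 kW × 0.5 h × 31 = 28.644 kWh
Off-peak energy = 1.848 kW × 5 h × 31 = 286.44 kWh
Cost = 28.644 × $0.43 + 286.44 × $0.31 = $12.31692 + $88.7964 = $101.11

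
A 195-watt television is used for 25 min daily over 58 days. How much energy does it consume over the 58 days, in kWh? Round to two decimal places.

4.71 kWh

Runtime = 25 min × 58 = 1450 min = 24.166666… h
Energy = 0.195 kW × 24.166666… h = 4.7125 kWh ≈ 4.71 kWh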